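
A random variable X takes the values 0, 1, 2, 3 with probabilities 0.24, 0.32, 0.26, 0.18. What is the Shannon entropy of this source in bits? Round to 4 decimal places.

1.9708 bits

H = −Σ pᵢ log₂ pᵢ.
−0.24·log₂(0.24) = 0.4941
−0.32·log₂(0.32) = 0.5260
−0.26·log₂(0.26) = 0.5053
−0.18·log₂(0.18) = 0.4453
Sum ≈ 1.9708 → 1.9708 bits.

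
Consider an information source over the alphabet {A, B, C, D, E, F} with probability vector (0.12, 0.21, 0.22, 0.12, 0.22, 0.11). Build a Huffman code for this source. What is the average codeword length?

Repeatedly combine the two least-probable nodes; the expected code length is the sum of the merged weights.
merge 11/100 + 3/25 → 23/100
merge 3/25 + 21/100 → 33/100
merge 11/50 + 11/50 → 11/25
merge 23/100 + 33/100 → 14/25
merge 11/25 + 14/25 → 1
L = 23/100 + 33/100 + 11/25 + 14/25 + 1 = 64/25 = 2.56 bits/symbol.

2.56 bits/symbol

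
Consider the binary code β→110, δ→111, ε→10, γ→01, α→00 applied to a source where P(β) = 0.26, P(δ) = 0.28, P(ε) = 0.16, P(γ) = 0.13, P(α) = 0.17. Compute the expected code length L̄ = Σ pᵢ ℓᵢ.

L̄ = Σ pᵢ·ℓᵢ = 0.26·3 + 0.28·3 + 0.16·2 + 0.13·2 + 0.17·2 = 2.54 bits/symbol.

2.54 bits/symbol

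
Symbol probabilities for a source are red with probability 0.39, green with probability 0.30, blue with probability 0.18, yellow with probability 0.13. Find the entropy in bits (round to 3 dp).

H = −Σ pᵢ log₂ pᵢ.
−0.39·log₂(0.39) = 0.5298
−0.30·log₂(0.30) = 0.5211
−0.18·log₂(0.18) = 0.4453
−0.13·log₂(0.13) = 0.3826
Sum ≈ 1.8788 → 1.879 bits.

1.879 bits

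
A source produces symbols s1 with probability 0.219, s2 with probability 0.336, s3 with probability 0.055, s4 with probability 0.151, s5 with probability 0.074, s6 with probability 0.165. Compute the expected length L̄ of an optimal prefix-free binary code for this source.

Repeatedly combine the two least-probable nodes; the expected code length is the sum of the merged weights.
merge 11/200 + 37/500 → 129/1000
merge 129/1000 + 151/1000 → 7/25
merge 33/200 + 219/1000 → 48/125
merge 7/25 + 42/125 → 77/125
merge 48/125 + 77/125 → 1
L = 129/1000 + 7/25 + 48/125 + 77/125 + 1 = 2409/1000 = 2.409 bits/symbol.

2.409 bits/symbol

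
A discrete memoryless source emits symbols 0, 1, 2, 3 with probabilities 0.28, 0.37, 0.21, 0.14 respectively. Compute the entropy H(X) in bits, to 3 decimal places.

1.915 bits

H = −Σ pᵢ log₂ pᵢ.
−0.28·log₂(0.28) = 0.5142
−0.37·log₂(0.37) = 0.5307
−0.21·log₂(0.21) = 0.4728
−0.14·log₂(0.14) = 0.3971
Sum ≈ 1.9149 → 1.915 bits.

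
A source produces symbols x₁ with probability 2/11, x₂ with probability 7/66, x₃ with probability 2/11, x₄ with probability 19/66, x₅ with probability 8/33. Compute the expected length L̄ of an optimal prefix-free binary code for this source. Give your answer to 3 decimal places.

2.288 bits/symbol

Repeatedly combine the two least-probable nodes; the expected code length is the sum of the merged weights.
merge 7/66 + 2/11 → 19/66
merge 2/11 + 8/33 → 14/33
merge 19/66 + 19/66 → 19/33
merge 14/33 + 19/33 → 1
L = 19/66 + 14/33 + 19/33 + 1 = 151/66 ≈ 2.288 bits/symbol.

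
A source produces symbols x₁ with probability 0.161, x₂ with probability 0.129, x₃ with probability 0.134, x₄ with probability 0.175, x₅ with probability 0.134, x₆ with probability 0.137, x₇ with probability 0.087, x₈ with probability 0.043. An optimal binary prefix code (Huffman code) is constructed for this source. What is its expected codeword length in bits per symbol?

Repeatedly combine the two least-probable nodes; the expected code length is the sum of the merged weights.
merge 43/1000 + 87/1000 → 13/100
merge 129/1000 + 13/100 → 259/1000
merge 67/500 + 67/500 → 67/250
merge 137/1000 + 161/1000 → 149/500
merge 7/40 + 259/1000 → 217/500
merge 67/250 + 149/500 → 283/500
merge 217/500 + 283/500 → 1
L = 13/100 + 259/1000 + 67/250 + 149/500 + 217/500 + 283/500 + 1 = 591/200 = 2.955 bits/symbol.

2.955 bits/symbol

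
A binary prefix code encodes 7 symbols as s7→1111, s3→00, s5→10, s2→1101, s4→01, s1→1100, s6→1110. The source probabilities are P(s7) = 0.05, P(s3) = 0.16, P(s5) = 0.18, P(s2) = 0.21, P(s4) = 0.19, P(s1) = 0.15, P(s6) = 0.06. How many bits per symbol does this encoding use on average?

L̄ = Σ pᵢ·ℓᵢ = 0.05·4 + 0.16·2 + 0.18·2 + 0.21·4 + 0.19·2 + 0.15·4 + 0.06·4 = 2.94 bits/symbol.

2.94 bits/symbol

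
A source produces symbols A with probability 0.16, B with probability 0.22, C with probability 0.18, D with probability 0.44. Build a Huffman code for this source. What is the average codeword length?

1.9 bits/symbol

Repeatedly combine the two least-probable nodes; the expected code length is the sum of the merged weights.
merge 4/25 + 9/50 → 17/50
merge 11/50 + 17/50 → 14/25
merge 11/25 + 14/25 → 1
L = 17/50 + 14/25 + 1 = 19/10 = 1.9 bits/symbol.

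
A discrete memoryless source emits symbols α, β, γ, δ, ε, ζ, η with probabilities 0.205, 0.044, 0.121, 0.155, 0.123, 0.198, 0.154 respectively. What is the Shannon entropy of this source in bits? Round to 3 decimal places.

H = −Σ pᵢ log₂ pᵢ.
−0.205·log₂(0.205) = 0.4687
−0.044·log₂(0.044) = 0.1983
−0.121·log₂(0.121) = 0.3687
−0.155·log₂(0.155) = 0.4169
−0.123·log₂(0.123) = 0.3719
−0.198·log₂(0.198) = 0.4626
−0.154·log₂(0.154) = 0.4156
Sum ≈ 2.7027 → 2.703 bits.

2.703 bits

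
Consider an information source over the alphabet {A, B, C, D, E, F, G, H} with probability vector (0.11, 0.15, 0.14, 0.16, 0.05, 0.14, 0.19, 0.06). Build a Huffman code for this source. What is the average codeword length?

2.92 bits/symbol

Repeatedly combine the two least-probable nodes; the expected code length is the sum of the merged weights.
merge 1/20 + 3/50 → 11/100
merge 11/100 + 11/100 → 11/50
merge 7/50 + 7/50 → 7/25
merge 3/20 + 4/25 → 31/100
merge 19/100 + 11/50 → 41/100
merge 7/25 + 31/100 → 59/100
merge 41/100 + 59/100 → 1
L = 11/100 + 11/50 + 7/25 + 31/100 + 41/100 + 59/100 + 1 = 73/25 = 2.92 bits/symbol.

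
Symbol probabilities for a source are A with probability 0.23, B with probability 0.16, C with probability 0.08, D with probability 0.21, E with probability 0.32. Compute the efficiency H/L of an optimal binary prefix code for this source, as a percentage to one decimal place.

98.3%

Entropy H = −Σ p log₂ p ≈ 2.2011 bits.
Huffman merges: 2/25+4/25→6/25; 21/100+23/100→11/25; 6/25+8/25→14/25; 11/25+14/25→1. L = 56/25 ≈ 2.2400.
Efficiency = H/L = 2.2011/2.2400 = 98.3%.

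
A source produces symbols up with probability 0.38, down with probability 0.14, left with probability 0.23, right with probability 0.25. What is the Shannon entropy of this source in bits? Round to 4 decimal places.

1.9152 bits

H = −Σ pᵢ log₂ pᵢ.
−0.38·log₂(0.38) = 0.5305
−0.14·log₂(0.14) = 0.3971
−0.23·log₂(0.23) = 0.4877
−0.25·log₂(0.25) = 0.5000
Sum ≈ 1.9152 → 1.9152 bits.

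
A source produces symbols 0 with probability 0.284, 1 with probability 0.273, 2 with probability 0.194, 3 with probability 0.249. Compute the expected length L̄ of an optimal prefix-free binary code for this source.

2 bits/symbol

Repeatedly combine the two least-probable nodes; the expected code length is the sum of the merged weights.
merge 97/500 + 249/1000 → 443/1000
merge 273/1000 + 71/250 → 557/1000
merge 443/1000 + 557/1000 → 1
L = 443/1000 + 557/1000 + 1 = 2 bits/symbol.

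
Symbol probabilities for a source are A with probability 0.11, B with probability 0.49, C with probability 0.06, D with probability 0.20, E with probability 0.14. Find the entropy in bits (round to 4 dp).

H = −Σ pᵢ log₂ pᵢ.
−0.11·log₂(0.11) = 0.3503
−0.49·log₂(0.49) = 0.5043
−0.06·log₂(0.06) = 0.2435
−0.20·log₂(0.20) = 0.4644
−0.14·log₂(0.14) = 0.3971
Sum ≈ 1.9596 → 1.9596 bits.

1.9596 bits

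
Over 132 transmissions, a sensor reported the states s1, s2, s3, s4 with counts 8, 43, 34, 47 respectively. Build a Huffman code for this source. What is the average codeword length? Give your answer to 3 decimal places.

Probabilities are the counts divided by 132.
Repeatedly combine the two least-probable nodes; the expected code length is the sum of the merged weights.
merge 2/33 + 17/66 → 7/22
merge 7/22 + 43/132 → 85/132
merge 47/132 + 85/132 → 1
L = 7/22 + 85/132 + 1 = 259/132 ≈ 1.962 bits/symbol.

1.962 bits/symbol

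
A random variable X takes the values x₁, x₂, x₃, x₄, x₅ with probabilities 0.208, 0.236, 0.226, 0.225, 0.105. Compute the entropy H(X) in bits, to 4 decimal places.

H = −Σ pᵢ log₂ pᵢ.
−0.208·log₂(0.208) = 0.4712
−0.236·log₂(0.236) = 0.4916
−0.226·log₂(0.226) = 0.4849
−0.225·log₂(0.225) = 0.4842
−0.105·log₂(0.105) = 0.3414
Sum ≈ 2.2733 → 2.2733 bits.

2.2733 bits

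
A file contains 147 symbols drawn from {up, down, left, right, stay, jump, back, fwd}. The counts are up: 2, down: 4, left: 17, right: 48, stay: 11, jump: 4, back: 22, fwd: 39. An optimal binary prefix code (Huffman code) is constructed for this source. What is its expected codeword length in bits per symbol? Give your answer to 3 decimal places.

2.510 bits/symbol

Probabilities are the counts divided by 147.
Repeatedly combine the two least-probable nodes; the expected code length is the sum of the merged weights.
merge 2/147 + 4/147 → 2/49
merge 4/147 + 2/49 → 10/147
merge 10/147 + 11/147 → 1/7
merge 17/147 + 1/7 → 38/147
merge 22/147 + 38/147 → 20/49
merge 13/49 + 16/49 → 29/49
merge 20/49 + 29/49 → 1
L = 2/49 + 10/147 + 1/7 + 38/147 + 20/49 + 29/49 + 1 = 123/49 ≈ 2.510 bits/symbol.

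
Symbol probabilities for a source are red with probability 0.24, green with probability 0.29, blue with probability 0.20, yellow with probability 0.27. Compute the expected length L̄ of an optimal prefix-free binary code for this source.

2 bits/symbol

Repeatedly combine the two least-probable nodes; the expected code length is the sum of the merged weights.
merge 1/5 + 6/25 → 11/25
merge 27/100 + 29/100 → 14/25
merge 11/25 + 14/25 → 1
L = 11/25 + 14/25 + 1 = 2 bits/symbol.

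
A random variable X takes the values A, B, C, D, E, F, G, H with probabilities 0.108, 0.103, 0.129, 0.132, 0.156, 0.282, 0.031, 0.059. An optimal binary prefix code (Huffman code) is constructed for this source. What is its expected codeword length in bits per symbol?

2.808 bits/symbol

Repeatedly combine the two least-probable nodes; the expected code length is the sum of the merged weights.
merge 31/1000 + 59/1000 → 9/100
merge 9/100 + 103/1000 → 193/1000
merge 27/250 + 129/1000 → 237/1000
merge 33/250 + 39/250 → 36/125
merge 193/1000 + 237/1000 → 43/100
merge 141/500 + 36/125 → 57/100
merge 43/100 + 57/100 → 1
L = 9/100 + 193/1000 + 237/1000 + 36/125 + 43/100 + 57/100 + 1 = 351/125 = 2.808 bits/symbol.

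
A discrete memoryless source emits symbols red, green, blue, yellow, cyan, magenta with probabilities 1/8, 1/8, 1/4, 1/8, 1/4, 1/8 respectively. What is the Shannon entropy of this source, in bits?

Each probability is a power of 1/2, so log₂(1/p) is an integer.
H = Σ p·log₂(1/p) = 1/8·3 + 1/8·3 + 1/4·2 + 1/8·3 + 1/4·2 + 1/8·3 = 2.5 bits.

2.5 bits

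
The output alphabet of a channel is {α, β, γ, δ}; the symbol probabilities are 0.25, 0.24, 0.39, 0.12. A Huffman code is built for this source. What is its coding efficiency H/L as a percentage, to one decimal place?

96.0%

Entropy H = −Σ p log₂ p ≈ 1.8910 bits.
Huffman merges: 3/25+6/25→9/25; 1/4+9/25→61/100; 39/100+61/100→1. L = 197/100 ≈ 1.9700.
Efficiency = H/L = 1.8910/1.9700 = 96.0%.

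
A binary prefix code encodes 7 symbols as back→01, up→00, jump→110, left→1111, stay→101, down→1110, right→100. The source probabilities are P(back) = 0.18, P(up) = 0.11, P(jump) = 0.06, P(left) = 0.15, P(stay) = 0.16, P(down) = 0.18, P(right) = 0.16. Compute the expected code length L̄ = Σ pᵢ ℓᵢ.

3.04 bits/symbol

L̄ = Σ pᵢ·ℓᵢ = 0.18·2 + 0.11·2 + 0.06·3 + 0.15·4 + 0.16·3 + 0.18·4 + 0.16·3 = 3.04 bits/symbol.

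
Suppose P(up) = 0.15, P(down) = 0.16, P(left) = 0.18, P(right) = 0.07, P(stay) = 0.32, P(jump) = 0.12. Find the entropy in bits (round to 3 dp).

H = −Σ pᵢ log₂ pᵢ.
−0.15·log₂(0.15) = 0.4105
−0.16·log₂(0.16) = 0.4230
−0.18·log₂(0.18) = 0.4453
−0.07·log₂(0.07) = 0.2686
−0.32·log₂(0.32) = 0.5260
−0.12·log₂(0.12) = 0.3671
Sum ≈ 2.4405 → 2.441 bits.

2.441 bits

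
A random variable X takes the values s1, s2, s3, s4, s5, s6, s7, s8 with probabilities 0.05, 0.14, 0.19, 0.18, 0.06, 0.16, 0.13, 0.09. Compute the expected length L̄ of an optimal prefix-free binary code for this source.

2.92 bits/symbol

Repeatedly combine the two least-probable nodes; the expected code length is the sum of the merged weights.
merge 1/20 + 3/50 → 11/100
merge 9/100 + 11/100 → 1/5
merge 13/100 + 7/50 → 27/100
merge 4/25 + 9/50 → 17/50
merge 19/100 + 1/5 → 39/100
merge 27/100 + 17/50 → 61/100
merge 39/100 + 61/100 → 1
L = 11/100 + 1/5 + 27/100 + 17/50 + 39/100 + 61/100 + 1 = 73/25 = 2.92 bits/symbol.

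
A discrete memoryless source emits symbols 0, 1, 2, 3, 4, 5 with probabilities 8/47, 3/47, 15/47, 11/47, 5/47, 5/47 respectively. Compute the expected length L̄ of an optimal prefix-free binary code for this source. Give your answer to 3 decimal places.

2.447 bits/symbol

Repeatedly combine the two least-probable nodes; the expected code length is the sum of the merged weights.
merge 3/47 + 5/47 → 8/47
merge 5/47 + 8/47 → 13/47
merge 8/47 + 11/47 → 19/47
merge 13/47 + 15/47 → 28/47
merge 19/47 + 28/47 → 1
L = 8/47 + 13/47 + 19/47 + 28/47 + 1 = 115/47 ≈ 2.447 bits/symbol.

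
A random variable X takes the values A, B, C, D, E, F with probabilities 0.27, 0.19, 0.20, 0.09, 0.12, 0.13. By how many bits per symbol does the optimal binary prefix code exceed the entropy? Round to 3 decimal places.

Entropy H = −Σ p log₂ p ≈ 2.4920 bits.
Huffman merges: 9/100+3/25→21/100; 13/100+19/100→8/25; 1/5+21/100→41/100; 27/100+8/25→59/100; 41/100+59/100→1. L = 253/100 ≈ 2.5300.
L − H = 2.5300 − 2.4920 = 0.038 bits.

0.038 bits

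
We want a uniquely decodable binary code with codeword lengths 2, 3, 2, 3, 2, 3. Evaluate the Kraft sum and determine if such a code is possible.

1.125; no

With common denominator 2^3 = 8: Σ 2^(−ℓᵢ) = 2/8 + 1/8 + 2/8 + 1/8 + 2/8 + 1/8 = 9/8 = 1.125.
Kraft's inequality requires Σ ≤ 1; here Σ = 1.125 > 1, so no such prefix code exists.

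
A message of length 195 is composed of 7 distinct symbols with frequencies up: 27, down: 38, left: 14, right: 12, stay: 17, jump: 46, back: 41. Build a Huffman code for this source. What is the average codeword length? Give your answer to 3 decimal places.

Probabilities are the counts divided by 195.
Repeatedly combine the two least-probable nodes; the expected code length is the sum of the merged weights.
merge 4/65 + 14/195 → 2/15
merge 17/195 + 2/15 → 43/195
merge 9/65 + 38/195 → 1/3
merge 41/195 + 43/195 → 28/65
merge 46/195 + 1/3 → 37/65
merge 28/65 + 37/65 → 1
L = 2/15 + 43/195 + 1/3 + 28/65 + 37/65 + 1 = 524/195 ≈ 2.687 bits/symbol.

2.687 bits/symbol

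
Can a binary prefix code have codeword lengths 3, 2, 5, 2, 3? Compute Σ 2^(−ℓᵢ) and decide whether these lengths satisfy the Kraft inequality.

With common denominator 2^5 = 32: Σ 2^(−ℓᵢ) = 4/32 + 8/32 + 1/32 + 8/32 + 4/32 = 25/32 = 0.78125.
Kraft's inequality requires Σ ≤ 1; here Σ = 0.78125 ≤ 1, so such a prefix code exists.

0.78125; yes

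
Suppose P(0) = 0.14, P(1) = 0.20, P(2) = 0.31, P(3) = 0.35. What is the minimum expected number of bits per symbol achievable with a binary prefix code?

Repeatedly combine the two least-probable nodes; the expected code length is the sum of the merged weights.
merge 7/50 + 1/5 → 17/50
merge 31/100 + 17/50 → 13/20
merge 7/20 + 13/20 → 1
L = 17/50 + 13/20 + 1 = 199/100 = 1.99 bits/symbol.

1.99 bits/symbol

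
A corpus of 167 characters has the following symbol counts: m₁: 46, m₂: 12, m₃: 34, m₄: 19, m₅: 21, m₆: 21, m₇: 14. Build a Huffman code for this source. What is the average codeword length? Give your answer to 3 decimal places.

Probabilities are the counts divided by 167.
Repeatedly combine the two least-probable nodes; the expected code length is the sum of the merged weights.
merge 12/167 + 14/167 → 26/167
merge 19/167 + 21/167 → 40/167
merge 21/167 + 26/167 → 47/167
merge 34/167 + 40/167 → 74/167
merge 46/167 + 47/167 → 93/167
merge 74/167 + 93/167 → 1
L = 26/167 + 40/167 + 47/167 + 74/167 + 93/167 + 1 = 447/167 ≈ 2.677 bits/symbol.

2.677 bits/symbol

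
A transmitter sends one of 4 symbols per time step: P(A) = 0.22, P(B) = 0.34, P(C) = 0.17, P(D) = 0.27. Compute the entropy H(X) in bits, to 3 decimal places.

1.954 bits

H = −Σ pᵢ log₂ pᵢ.
−0.22·log₂(0.22) = 0.4806
−0.34·log₂(0.34) = 0.5292
−0.17·log₂(0.17) = 0.4346
−0.27·log₂(0.27) = 0.5100
Sum ≈ 1.9544 → 1.954 bits.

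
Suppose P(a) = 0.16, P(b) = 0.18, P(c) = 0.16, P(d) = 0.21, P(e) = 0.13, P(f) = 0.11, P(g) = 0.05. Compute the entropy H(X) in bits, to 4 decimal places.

H = −Σ pᵢ log₂ pᵢ.
−0.16·log₂(0.16) = 0.4230
−0.18·log₂(0.18) = 0.4453
−0.16·log₂(0.16) = 0.4230
−0.21·log₂(0.21) = 0.4728
−0.13·log₂(0.13) = 0.3826
−0.11·log₂(0.11) = 0.3503
−0.05·log₂(0.05) = 0.2161
Sum ≈ 2.7132 → 2.7132 bits.

2.7132 bits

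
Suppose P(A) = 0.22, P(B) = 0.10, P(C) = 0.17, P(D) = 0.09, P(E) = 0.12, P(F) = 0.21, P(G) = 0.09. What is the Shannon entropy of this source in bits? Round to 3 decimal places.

2.713 bits

H = −Σ pᵢ log₂ pᵢ.
−0.22·log₂(0.22) = 0.4806
−0.10·log₂(0.10) = 0.3322
−0.17·log₂(0.17) = 0.4346
−0.09·log₂(0.09) = 0.3127
−0.12·log₂(0.12) = 0.3671
−0.21·log₂(0.21) = 0.4728
−0.09·log₂(0.09) = 0.3127
Sum ≈ 2.7126 → 2.713 bits.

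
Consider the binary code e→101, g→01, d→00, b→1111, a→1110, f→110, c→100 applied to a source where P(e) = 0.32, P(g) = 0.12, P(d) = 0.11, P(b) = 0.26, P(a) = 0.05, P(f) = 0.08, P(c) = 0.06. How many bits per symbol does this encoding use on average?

L̄ = Σ pᵢ·ℓᵢ = 0.32·3 + 0.12·2 + 0.11·2 + 0.26·4 + 0.05·4 + 0.08·3 + 0.06·3 = 3.08 bits/symbol.

3.08 bits/symbol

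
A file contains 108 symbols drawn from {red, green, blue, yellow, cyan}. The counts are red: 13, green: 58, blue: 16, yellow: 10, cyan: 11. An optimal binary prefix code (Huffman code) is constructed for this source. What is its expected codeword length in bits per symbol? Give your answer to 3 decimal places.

Probabilities are the counts divided by 108.
Repeatedly combine the two least-probable nodes; the expected code length is the sum of the merged weights.
merge 5/54 + 11/108 → 7/36
merge 13/108 + 4/27 → 29/108
merge 7/36 + 29/108 → 25/54
merge 25/54 + 29/54 → 1
L = 7/36 + 29/108 + 25/54 + 1 = 52/27 ≈ 1.926 bits/symbol.

1.926 bits/symbol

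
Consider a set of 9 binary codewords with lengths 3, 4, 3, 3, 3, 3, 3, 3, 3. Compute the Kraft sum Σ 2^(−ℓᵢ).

1.0625

With common denominator 2^4 = 16: Σ 2^(−ℓᵢ) = 2/16 + 1/16 + 2/16 + 2/16 + 2/16 + 2/16 + 2/16 + 2/16 + 2/16 = 17/16 = 1.0625.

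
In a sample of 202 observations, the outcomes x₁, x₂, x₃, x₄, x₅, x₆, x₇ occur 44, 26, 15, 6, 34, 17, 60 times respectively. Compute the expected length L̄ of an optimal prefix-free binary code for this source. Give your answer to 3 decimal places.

2.589 bits/symbol

Probabilities are the counts divided by 202.
Repeatedly combine the two least-probable nodes; the expected code length is the sum of the merged weights.
merge 3/101 + 15/202 → 21/202
merge 17/202 + 21/202 → 19/101
merge 13/101 + 17/101 → 30/101
merge 19/101 + 22/101 → 41/101
merge 30/101 + 30/101 → 60/101
merge 41/101 + 60/101 → 1
L = 21/202 + 19/101 + 30/101 + 41/101 + 60/101 + 1 = 523/202 ≈ 2.589 bits/symbol.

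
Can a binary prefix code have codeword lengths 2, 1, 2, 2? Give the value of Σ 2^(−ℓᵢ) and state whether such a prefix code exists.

With common denominator 2^2 = 4: Σ 2^(−ℓᵢ) = 1/4 + 2/4 + 1/4 + 1/4 = 5/4 = 1.25.
Kraft's inequality requires Σ ≤ 1; here Σ = 1.25 > 1, so no such prefix code exists.

1.25; no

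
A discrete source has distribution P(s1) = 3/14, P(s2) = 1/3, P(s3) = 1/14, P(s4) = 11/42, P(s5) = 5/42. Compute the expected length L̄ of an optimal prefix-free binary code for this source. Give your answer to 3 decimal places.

2.190 bits/symbol

Repeatedly combine the two least-probable nodes; the expected code length is the sum of the merged weights.
merge 1/14 + 5/42 → 4/21
merge 4/21 + 3/14 → 17/42
merge 11/42 + 1/3 → 25/42
merge 17/42 + 25/42 → 1
L = 4/21 + 17/42 + 25/42 + 1 = 46/21 ≈ 2.190 bits/symbol.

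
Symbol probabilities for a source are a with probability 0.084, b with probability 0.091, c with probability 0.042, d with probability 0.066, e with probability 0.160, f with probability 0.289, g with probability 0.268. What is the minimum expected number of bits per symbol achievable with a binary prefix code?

2.551 bits/symbol

Repeatedly combine the two least-probable nodes; the expected code length is the sum of the merged weights.
merge 21/500 + 33/500 → 27/250
merge 21/250 + 91/1000 → 7/40
merge 27/250 + 4/25 → 67/250
merge 7/40 + 67/250 → 443/1000
merge 67/250 + 289/1000 → 557/1000
merge 443/1000 + 557/1000 → 1
L = 27/250 + 7/40 + 67/250 + 443/1000 + 557/1000 + 1 = 2551/1000 = 2.551 bits/symbol.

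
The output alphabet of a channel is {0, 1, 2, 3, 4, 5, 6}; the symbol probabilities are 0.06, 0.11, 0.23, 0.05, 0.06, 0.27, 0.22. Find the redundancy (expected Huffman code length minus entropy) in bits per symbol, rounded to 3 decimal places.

0.028 bits

Entropy H = −Σ p log₂ p ≈ 2.5317 bits.
Huffman merges: 1/20+3/50→11/100; 3/50+11/100→17/100; 11/100+17/100→7/25; 11/50+23/100→9/20; 27/100+7/25→11/20; 9/20+11/20→1. L = 64/25 ≈ 2.5600.
L − H = 2.5600 − 2.5317 = 0.028 bits.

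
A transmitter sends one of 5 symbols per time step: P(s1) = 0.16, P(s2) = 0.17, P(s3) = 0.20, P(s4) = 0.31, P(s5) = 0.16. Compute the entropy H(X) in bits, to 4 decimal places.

2.2688 bits

H = −Σ pᵢ log₂ pᵢ.
−0.16·log₂(0.16) = 0.4230
−0.17·log₂(0.17) = 0.4346
−0.20·log₂(0.20) = 0.4644
−0.31·log₂(0.31) = 0.5238
−0.16·log₂(0.16) = 0.4230
Sum ≈ 2.2688 → 2.2688 bits.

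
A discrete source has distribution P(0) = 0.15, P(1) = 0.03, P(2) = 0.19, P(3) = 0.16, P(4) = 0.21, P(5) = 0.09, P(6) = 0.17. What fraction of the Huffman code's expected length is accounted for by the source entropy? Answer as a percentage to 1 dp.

97.8%

Entropy H = −Σ p log₂ p ≈ 2.6606 bits.
Huffman merges: 3/100+9/100→3/25; 3/25+3/20→27/100; 4/25+17/100→33/100; 19/100+21/100→2/5; 27/100+33/100→3/5; 2/5+3/5→1. L = 68/25 ≈ 2.7200.
Efficiency = H/L = 2.6606/2.7200 = 97.8%.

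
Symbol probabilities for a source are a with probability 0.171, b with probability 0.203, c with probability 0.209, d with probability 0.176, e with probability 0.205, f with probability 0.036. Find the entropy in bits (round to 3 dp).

H = −Σ pᵢ log₂ pᵢ.
−0.171·log₂(0.171) = 0.4357
−0.203·log₂(0.203) = 0.4670
−0.209·log₂(0.209) = 0.4720
−0.176·log₂(0.176) = 0.4411
−0.205·log₂(0.205) = 0.4687
−0.036·log₂(0.036) = 0.1727
Sum ≈ 2.4572 → 2.457 bits.

2.457 bits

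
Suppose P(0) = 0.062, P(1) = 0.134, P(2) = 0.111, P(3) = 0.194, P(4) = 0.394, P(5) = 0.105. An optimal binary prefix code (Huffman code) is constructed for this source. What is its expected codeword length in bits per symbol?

Repeatedly combine the two least-probable nodes; the expected code length is the sum of the merged weights.
merge 31/500 + 21/200 → 167/1000
merge 111/1000 + 67/500 → 49/200
merge 167/1000 + 97/500 → 361/1000
merge 49/200 + 361/1000 → 303/500
merge 197/500 + 303/500 → 1
L = 167/1000 + 49/200 + 361/1000 + 303/500 + 1 = 2379/1000 = 2.379 bits/symbol.

2.379 bits/symbol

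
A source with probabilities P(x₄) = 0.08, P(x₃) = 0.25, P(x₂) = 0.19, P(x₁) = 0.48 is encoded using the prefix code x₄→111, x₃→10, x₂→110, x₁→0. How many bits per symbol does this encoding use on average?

L̄ = Σ pᵢ·ℓᵢ = 0.08·3 + 0.25·2 + 0.19·3 + 0.48·1 = 1.79 bits/symbol.

1.79 bits/symbol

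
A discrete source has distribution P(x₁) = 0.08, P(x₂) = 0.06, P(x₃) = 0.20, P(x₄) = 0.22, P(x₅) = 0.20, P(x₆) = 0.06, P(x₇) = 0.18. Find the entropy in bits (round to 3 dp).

H = −Σ pᵢ log₂ pᵢ.
−0.08·log₂(0.08) = 0.2915
−0.06·log₂(0.06) = 0.2435
−0.20·log₂(0.20) = 0.4644
−0.22·log₂(0.22) = 0.4806
−0.20·log₂(0.20) = 0.4644
−0.06·log₂(0.06) = 0.2435
−0.18·log₂(0.18) = 0.4453
Sum ≈ 2.6332 → 2.633 bits.

2.633 bits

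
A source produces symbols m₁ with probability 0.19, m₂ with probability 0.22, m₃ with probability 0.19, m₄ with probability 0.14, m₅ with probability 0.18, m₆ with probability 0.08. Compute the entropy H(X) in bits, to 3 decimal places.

2.525 bits

H = −Σ pᵢ log₂ pᵢ.
−0.19·log₂(0.19) = 0.4552
−0.22·log₂(0.22) = 0.4806
−0.19·log₂(0.19) = 0.4552
−0.14·log₂(0.14) = 0.3971
−0.18·log₂(0.18) = 0.4453
−0.08·log₂(0.08) = 0.2915
Sum ≈ 2.5250 → 2.525 bits.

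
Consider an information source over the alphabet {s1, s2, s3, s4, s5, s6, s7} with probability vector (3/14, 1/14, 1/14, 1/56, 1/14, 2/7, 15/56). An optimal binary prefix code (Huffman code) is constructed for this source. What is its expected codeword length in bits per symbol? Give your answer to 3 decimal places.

2.464 bits/symbol

Repeatedly combine the two least-probable nodes; the expected code length is the sum of the merged weights.
merge 1/56 + 1/14 → 5/56
merge 1/14 + 1/14 → 1/7
merge 5/56 + 1/7 → 13/56
merge 3/14 + 13/56 → 25/56
merge 15/56 + 2/7 → 31/56
merge 25/56 + 31/56 → 1
L = 5/56 + 1/7 + 13/56 + 25/56 + 31/56 + 1 = 69/28 ≈ 2.464 bits/symbol.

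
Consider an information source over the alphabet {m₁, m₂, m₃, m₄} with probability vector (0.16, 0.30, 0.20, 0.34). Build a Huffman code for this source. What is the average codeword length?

Repeatedly combine the two least-probable nodes; the expected code length is the sum of the merged weights.
merge 4/25 + 1/5 → 9/25
merge 3/10 + 17/50 → 16/25
merge 9/25 + 16/25 → 1
L = 9/25 + 16/25 + 1 = 2 bits/symbol.

2 bits/symbol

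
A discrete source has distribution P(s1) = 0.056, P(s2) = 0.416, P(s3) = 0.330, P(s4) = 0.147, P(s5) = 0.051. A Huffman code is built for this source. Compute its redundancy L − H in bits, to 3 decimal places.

Entropy H = −Σ p log₂ p ≈ 1.9127 bits.
Huffman merges: 51/1000+7/125→107/1000; 107/1000+147/1000→127/500; 127/500+33/100→73/125; 52/125+73/125→1. L = 389/200 ≈ 1.9450.
L − H = 1.9450 − 1.9127 = 0.032 bits.

0.032 bits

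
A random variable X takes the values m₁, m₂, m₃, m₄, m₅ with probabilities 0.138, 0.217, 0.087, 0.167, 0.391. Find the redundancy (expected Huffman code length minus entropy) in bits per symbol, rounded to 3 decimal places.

Entropy H = −Σ p log₂ p ≈ 2.1400 bits.
Huffman merges: 87/1000+69/500→9/40; 167/1000+217/1000→48/125; 9/40+48/125→609/1000; 391/1000+609/1000→1. L = 1109/500 ≈ 2.2180.
L − H = 2.2180 − 2.1400 = 0.078 bits.

0.078 bits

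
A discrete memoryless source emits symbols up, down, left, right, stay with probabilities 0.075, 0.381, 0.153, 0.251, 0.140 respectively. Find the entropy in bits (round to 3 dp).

H = −Σ pᵢ log₂ pᵢ.
−0.075·log₂(0.075) = 0.2803
−0.381·log₂(0.381) = 0.5304
−0.153·log₂(0.153) = 0.4144
−0.251·log₂(0.251) = 0.5006
−0.140·log₂(0.140) = 0.3971
Sum ≈ 2.1227 → 2.123 bits.

2.123 bits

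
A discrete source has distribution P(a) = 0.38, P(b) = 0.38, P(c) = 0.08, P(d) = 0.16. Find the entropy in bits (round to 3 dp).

1.775 bits

H = −Σ pᵢ log₂ pᵢ.
−0.38·log₂(0.38) = 0.5305
−0.38·log₂(0.38) = 0.5305
−0.08·log₂(0.08) = 0.2915
−0.16·log₂(0.16) = 0.4230
Sum ≈ 1.7754 → 1.775 bits.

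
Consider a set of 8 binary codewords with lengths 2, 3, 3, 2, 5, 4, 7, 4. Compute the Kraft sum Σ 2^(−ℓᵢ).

0.9140625

With common denominator 2^7 = 128: Σ 2^(−ℓᵢ) = 32/128 + 16/128 + 16/128 + 32/128 + 4/128 + 8/128 + 1/128 + 8/128 = 117/128 = 0.9140625.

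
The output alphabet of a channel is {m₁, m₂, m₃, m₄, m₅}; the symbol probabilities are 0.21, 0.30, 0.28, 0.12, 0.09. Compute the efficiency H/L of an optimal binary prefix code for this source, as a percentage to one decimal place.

99.0%

Entropy H = −Σ p log₂ p ≈ 2.1879 bits.
Huffman merges: 9/100+3/25→21/100; 21/100+21/100→21/50; 7/25+3/10→29/50; 21/50+29/50→1. L = 221/100 ≈ 2.2100.
Efficiency = H/L = 2.1879/2.2100 = 99.0%.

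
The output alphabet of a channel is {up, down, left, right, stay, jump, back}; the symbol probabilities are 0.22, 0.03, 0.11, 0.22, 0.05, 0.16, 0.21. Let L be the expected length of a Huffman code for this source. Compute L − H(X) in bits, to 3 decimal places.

0.045 bits

Entropy H = −Σ p log₂ p ≈ 2.5751 bits.
Huffman merges: 3/100+1/20→2/25; 2/25+11/100→19/100; 4/25+19/100→7/20; 21/100+11/50→43/100; 11/50+7/20→57/100; 43/100+57/100→1. L = 131/50 ≈ 2.6200.
L − H = 2.6200 − 2.5751 = 0.045 bits.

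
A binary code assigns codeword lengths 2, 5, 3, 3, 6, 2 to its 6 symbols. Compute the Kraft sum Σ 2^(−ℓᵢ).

With common denominator 2^6 = 64: Σ 2^(−ℓᵢ) = 16/64 + 2/64 + 8/64 + 8/64 + 1/64 + 16/64 = 51/64 = 0.796875.

0.796875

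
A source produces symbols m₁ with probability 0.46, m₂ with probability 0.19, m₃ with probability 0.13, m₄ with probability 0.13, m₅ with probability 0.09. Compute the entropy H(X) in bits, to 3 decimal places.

2.049 bits

H = −Σ pᵢ log₂ pᵢ.
−0.46·log₂(0.46) = 0.5153
−0.19·log₂(0.19) = 0.4552
−0.13·log₂(0.13) = 0.3826
−0.13·log₂(0.13) = 0.3826
−0.09·log₂(0.09) = 0.3127
Sum ≈ 2.0485 → 2.049 bits.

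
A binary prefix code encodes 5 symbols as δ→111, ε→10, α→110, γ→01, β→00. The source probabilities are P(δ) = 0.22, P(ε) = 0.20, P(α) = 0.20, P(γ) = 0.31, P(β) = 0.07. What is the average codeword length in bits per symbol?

2.42 bits/symbol

L̄ = Σ pᵢ·ℓᵢ = 0.22·3 + 0.20·2 + 0.20·3 + 0.31·2 + 0.07·2 = 2.42 bits/symbol.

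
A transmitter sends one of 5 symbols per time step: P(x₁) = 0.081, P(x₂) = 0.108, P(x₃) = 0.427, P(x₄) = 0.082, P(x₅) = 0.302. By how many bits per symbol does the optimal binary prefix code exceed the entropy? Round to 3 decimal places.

Entropy H = −Σ p log₂ p ≈ 1.9822 bits.
Huffman merges: 81/1000+41/500→163/1000; 27/250+163/1000→271/1000; 271/1000+151/500→573/1000; 427/1000+573/1000→1. L = 2007/1000 ≈ 2.0070.
L − H = 2.0070 − 1.9822 = 0.025 bits.

0.025 bits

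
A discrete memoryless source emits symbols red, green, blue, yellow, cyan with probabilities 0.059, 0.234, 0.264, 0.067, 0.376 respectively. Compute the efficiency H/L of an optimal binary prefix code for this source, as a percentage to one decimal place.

96.2%

Entropy H = −Σ p log₂ p ≈ 2.0304 bits.
Huffman merges: 59/1000+67/1000→63/500; 63/500+117/500→9/25; 33/125+9/25→78/125; 47/125+78/125→1. L = 211/100 ≈ 2.1100.
Efficiency = H/L = 2.0304/2.1100 = 96.2%.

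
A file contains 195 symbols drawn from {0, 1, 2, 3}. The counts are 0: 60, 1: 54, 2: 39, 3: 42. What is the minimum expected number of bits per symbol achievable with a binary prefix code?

Probabilities are the counts divided by 195.
Repeatedly combine the two least-probable nodes; the expected code length is the sum of the merged weights.
merge 1/5 + 14/65 → 27/65
merge 18/65 + 4/13 → 38/65
merge 27/65 + 38/65 → 1
L = 27/65 + 38/65 + 1 = 2 bits/symbol.

2 bits/symbol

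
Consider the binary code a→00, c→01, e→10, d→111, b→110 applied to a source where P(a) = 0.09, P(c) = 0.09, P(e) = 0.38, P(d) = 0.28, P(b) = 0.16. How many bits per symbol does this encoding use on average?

2.44 bits/symbol

L̄ = Σ pᵢ·ℓᵢ = 0.09·2 + 0.09·2 + 0.38·2 + 0.28·3 + 0.16·3 = 2.44 bits/symbol.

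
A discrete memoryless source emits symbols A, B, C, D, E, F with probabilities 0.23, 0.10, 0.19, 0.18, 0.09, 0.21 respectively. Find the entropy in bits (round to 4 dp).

2.5059 bits

H = −Σ pᵢ log₂ pᵢ.
−0.23·log₂(0.23) = 0.4877
−0.10·log₂(0.10) = 0.3322
−0.19·log₂(0.19) = 0.4552
−0.18·log₂(0.18) = 0.4453
−0.09·log₂(0.09) = 0.3127
−0.21·log₂(0.21) = 0.4728
Sum ≈ 2.5059 → 2.5059 bits.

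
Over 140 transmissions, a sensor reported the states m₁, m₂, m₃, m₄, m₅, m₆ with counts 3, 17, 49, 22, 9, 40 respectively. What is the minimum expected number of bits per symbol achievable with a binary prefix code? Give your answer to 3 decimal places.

2.293 bits/symbol

Probabilities are the counts divided by 140.
Repeatedly combine the two least-probable nodes; the expected code length is the sum of the merged weights.
merge 3/140 + 9/140 → 3/35
merge 3/35 + 17/140 → 29/140
merge 11/70 + 29/140 → 51/140
merge 2/7 + 7/20 → 89/140
merge 51/140 + 89/140 → 1
L = 3/35 + 29/140 + 51/140 + 89/140 + 1 = 321/140 ≈ 2.293 bits/symbol.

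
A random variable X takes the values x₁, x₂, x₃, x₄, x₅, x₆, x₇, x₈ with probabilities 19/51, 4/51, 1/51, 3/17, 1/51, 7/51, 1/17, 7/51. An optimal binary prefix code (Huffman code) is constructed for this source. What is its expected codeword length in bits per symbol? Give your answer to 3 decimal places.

2.569 bits/symbol

Repeatedly combine the two least-probable nodes; the expected code length is the sum of the merged weights.
merge 1/51 + 1/51 → 2/51
merge 2/51 + 1/17 → 5/51
merge 4/51 + 5/51 → 3/17
merge 7/51 + 7/51 → 14/51
merge 3/17 + 3/17 → 6/17
merge 14/51 + 6/17 → 32/51
merge 19/51 + 32/51 → 1
L = 2/51 + 5/51 + 3/17 + 14/51 + 6/17 + 32/51 + 1 = 131/51 ≈ 2.569 bits/symbol.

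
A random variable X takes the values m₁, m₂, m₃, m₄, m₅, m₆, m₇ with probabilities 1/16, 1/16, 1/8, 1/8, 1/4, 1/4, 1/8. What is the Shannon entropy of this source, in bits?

2.625 bits

Each probability is a power of 1/2, so log₂(1/p) is an integer.
H = Σ p·log₂(1/p) = 1/16·4 + 1/16·4 + 1/8·3 + 1/8·3 + 1/4·2 + 1/4·2 + 1/8·3 = 2.625 bits.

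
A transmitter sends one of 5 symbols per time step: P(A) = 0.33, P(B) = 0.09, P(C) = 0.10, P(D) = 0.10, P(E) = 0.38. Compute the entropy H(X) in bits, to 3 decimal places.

H = −Σ pᵢ log₂ pᵢ.
−0.33·log₂(0.33) = 0.5278
−0.09·log₂(0.09) = 0.3127
−0.10·log₂(0.10) = 0.3322
−0.10·log₂(0.10) = 0.3322
−0.38·log₂(0.38) = 0.5305
Sum ≈ 2.0353 → 2.035 bits.

2.035 bits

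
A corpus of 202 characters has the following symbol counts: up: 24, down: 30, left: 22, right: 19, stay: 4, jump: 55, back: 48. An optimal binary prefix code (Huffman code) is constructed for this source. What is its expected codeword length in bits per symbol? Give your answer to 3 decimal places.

Probabilities are the counts divided by 202.
Repeatedly combine the two least-probable nodes; the expected code length is the sum of the merged weights.
merge 2/101 + 19/202 → 23/202
merge 11/101 + 23/202 → 45/202
merge 12/101 + 15/101 → 27/101
merge 45/202 + 24/101 → 93/202
merge 27/101 + 55/202 → 109/202
merge 93/202 + 109/202 → 1
L = 23/202 + 45/202 + 27/101 + 93/202 + 109/202 + 1 = 263/101 ≈ 2.604 bits/symbol.

2.604 bits/symbol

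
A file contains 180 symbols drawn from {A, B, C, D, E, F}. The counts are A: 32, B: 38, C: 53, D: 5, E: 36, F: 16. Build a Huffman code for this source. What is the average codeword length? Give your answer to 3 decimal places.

2.411 bits/symbol

Probabilities are the counts divided by 180.
Repeatedly combine the two least-probable nodes; the expected code length is the sum of the merged weights.
merge 1/36 + 4/45 → 7/60
merge 7/60 + 8/45 → 53/180
merge 1/5 + 19/90 → 37/90
merge 53/180 + 53/180 → 53/90
merge 37/90 + 53/90 → 1
L = 7/60 + 53/180 + 37/90 + 53/90 + 1 = 217/90 ≈ 2.411 bits/symbol.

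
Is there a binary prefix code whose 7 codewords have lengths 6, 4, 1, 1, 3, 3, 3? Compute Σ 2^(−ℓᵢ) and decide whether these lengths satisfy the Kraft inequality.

1.453125; no

With common denominator 2^6 = 64: Σ 2^(−ℓᵢ) = 1/64 + 4/64 + 32/64 + 32/64 + 8/64 + 8/64 + 8/64 = 93/64 = 1.453125.
Kraft's inequality requires Σ ≤ 1; here Σ = 1.453125 > 1, so no such prefix code exists.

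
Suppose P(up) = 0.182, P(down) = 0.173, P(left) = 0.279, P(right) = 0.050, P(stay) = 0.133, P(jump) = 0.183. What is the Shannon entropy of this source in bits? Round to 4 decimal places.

H = −Σ pᵢ log₂ pᵢ.
−0.182·log₂(0.182) = 0.4474
−0.173·log₂(0.173) = 0.4379
−0.279·log₂(0.279) = 0.5138
−0.050·log₂(0.050) = 0.2161
−0.133·log₂(0.133) = 0.3871
−0.183·log₂(0.183) = 0.4484
Sum ≈ 2.4506 → 2.4506 bits.

2.4506 bits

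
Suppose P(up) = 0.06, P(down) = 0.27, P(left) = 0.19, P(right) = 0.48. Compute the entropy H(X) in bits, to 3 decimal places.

H = −Σ pᵢ log₂ pᵢ.
−0.06·log₂(0.06) = 0.2435
−0.27·log₂(0.27) = 0.5100
−0.19·log₂(0.19) = 0.4552
−0.48·log₂(0.48) = 0.5083
Sum ≈ 1.7171 → 1.717 bits.

1.717 bits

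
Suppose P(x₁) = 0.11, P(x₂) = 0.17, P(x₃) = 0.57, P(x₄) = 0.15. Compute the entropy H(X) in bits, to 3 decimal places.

1.658 bits

H = −Σ pᵢ log₂ pᵢ.
−0.11·log₂(0.11) = 0.3503
−0.17·log₂(0.17) = 0.4346
−0.57·log₂(0.57) = 0.4623
−0.15·log₂(0.15) = 0.4105
Sum ≈ 1.6577 → 1.658 bits.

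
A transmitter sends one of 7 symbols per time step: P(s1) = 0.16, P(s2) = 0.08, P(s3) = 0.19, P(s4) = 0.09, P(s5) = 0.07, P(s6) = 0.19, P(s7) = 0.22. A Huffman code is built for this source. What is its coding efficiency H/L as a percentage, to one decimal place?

98.1%

Entropy H = −Σ p log₂ p ≈ 2.6868 bits.
Huffman merges: 7/100+2/25→3/20; 9/100+3/20→6/25; 4/25+19/100→7/20; 19/100+11/50→41/100; 6/25+7/20→59/100; 41/100+59/100→1. L = 137/50 ≈ 2.7400.
Efficiency = H/L = 2.6868/2.7400 = 98.1%.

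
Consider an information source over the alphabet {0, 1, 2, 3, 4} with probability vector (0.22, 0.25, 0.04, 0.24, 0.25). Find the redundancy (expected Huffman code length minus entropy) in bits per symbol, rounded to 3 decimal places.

0.100 bits

Entropy H = −Σ p log₂ p ≈ 2.1605 bits.
Huffman merges: 1/25+11/50→13/50; 6/25+1/4→49/100; 1/4+13/50→51/100; 49/100+51/100→1. L = 113/50 ≈ 2.2600.
L − H = 2.2600 − 2.1605 = 0.100 bits.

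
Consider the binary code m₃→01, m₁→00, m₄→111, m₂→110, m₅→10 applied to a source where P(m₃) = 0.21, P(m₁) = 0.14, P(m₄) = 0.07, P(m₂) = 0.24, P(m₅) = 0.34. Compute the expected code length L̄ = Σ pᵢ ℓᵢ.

2.31 bits/symbol

L̄ = Σ pᵢ·ℓᵢ = 0.21·2 + 0.14·2 + 0.07·3 + 0.24·3 + 0.34·2 = 2.31 bits/symbol.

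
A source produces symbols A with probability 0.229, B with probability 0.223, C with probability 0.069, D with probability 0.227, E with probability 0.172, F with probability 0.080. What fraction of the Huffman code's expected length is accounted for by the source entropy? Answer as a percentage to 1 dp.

99.2%

Entropy H = −Σ p log₂ p ≈ 2.4498 bits.
Huffman merges: 69/1000+2/25→149/1000; 149/1000+43/250→321/1000; 223/1000+227/1000→9/20; 229/1000+321/1000→11/20; 9/20+11/20→1. L = 247/100 ≈ 2.4700.
Efficiency = H/L = 2.4498/2.4700 = 99.2%.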